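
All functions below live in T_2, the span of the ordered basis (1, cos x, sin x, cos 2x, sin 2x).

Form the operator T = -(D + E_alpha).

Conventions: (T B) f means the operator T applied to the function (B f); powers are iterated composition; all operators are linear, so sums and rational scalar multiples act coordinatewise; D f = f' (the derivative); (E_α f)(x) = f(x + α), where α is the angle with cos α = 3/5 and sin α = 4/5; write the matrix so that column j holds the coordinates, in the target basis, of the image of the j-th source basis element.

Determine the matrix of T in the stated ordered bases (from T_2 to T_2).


image of 1: -1
image of cos x: -(3/5)cos x + (9/5)sin x
image of sin x: -(9/5)cos x - (3/5)sin x
image of cos 2x: (7/25)cos 2x + (74/25)sin 2x
image of sin 2x: -(74/25)cos 2x + (7/25)sin 2x
each image's coordinates form column j of the matrix

the matrix is [[-1, 0, 0, 0, 0]; [0, -3/5, -9/5, 0, 0]; [0, 9/5, -3/5, 0, 0]; [0, 0, 0, 7/25, -74/25]; [0, 0, 0, 74/25, 7/25]] (rows listed top to bottom)


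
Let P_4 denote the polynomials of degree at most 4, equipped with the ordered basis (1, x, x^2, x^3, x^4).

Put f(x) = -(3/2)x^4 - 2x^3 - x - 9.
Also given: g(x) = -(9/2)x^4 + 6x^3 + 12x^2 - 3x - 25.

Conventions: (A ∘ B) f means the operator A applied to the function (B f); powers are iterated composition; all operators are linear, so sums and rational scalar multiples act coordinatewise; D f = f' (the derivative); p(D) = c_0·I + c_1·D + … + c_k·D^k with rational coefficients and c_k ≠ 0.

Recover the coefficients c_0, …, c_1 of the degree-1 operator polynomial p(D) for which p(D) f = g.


D^0 f = -(3/2)x^4 - 2x^3 - x - 9
D^1 f = -6x^3 - 6x^2 - 1
matching coefficients of g against c_0 f + c_1 Df + … from the top degree down determines the c_i
solution: c_0 = 3, c_1 = -2

c_0 = 3, c_1 = -2


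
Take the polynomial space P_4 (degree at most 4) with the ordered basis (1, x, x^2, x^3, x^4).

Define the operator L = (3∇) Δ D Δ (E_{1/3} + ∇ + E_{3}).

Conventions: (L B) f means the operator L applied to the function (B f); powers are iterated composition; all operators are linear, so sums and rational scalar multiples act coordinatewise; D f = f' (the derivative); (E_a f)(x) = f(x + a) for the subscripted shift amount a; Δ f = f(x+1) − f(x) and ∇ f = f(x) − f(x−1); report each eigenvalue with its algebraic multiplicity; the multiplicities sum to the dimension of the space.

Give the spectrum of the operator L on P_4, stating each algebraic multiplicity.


λ = 0 (multiplicity 5)

image of 1: 0
image of x: 0
image of x^2: 0
image of x^3: 0
image of x^4: 144
the matrix is upper triangular; its diagonal is (0, 0, 0, 0, 0)
for a triangular matrix the eigenvalues are the diagonal entries, with algebraic multiplicity their repetition count


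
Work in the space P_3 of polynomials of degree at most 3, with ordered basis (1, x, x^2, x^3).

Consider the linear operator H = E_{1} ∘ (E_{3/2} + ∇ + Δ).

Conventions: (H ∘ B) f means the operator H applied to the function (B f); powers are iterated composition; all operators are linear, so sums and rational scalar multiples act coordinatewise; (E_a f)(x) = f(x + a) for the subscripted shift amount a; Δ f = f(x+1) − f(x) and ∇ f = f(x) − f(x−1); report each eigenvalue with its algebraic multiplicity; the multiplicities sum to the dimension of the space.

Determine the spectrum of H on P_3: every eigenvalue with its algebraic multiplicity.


image of 1: 1
image of x: x + 9/2
image of x^2: x^2 + 9x + 41/4
image of x^3: x^3 + (27/2)x^2 + (123/4)x + 189/8
the matrix is upper triangular; its diagonal is (1, 1, 1, 1)
for a triangular matrix the eigenvalues are the diagonal entries, with algebraic multiplicity their repetition count

λ = 1 (multiplicity 4)


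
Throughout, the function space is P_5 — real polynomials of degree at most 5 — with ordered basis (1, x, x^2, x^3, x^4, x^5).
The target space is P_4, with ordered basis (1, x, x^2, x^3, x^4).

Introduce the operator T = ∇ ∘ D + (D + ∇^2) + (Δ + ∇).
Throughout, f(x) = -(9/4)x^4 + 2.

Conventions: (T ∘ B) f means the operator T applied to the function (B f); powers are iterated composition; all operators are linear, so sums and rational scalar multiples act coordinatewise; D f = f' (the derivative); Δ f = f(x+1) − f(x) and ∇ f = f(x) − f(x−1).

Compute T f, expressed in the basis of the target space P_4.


the result is g(x) = -27x^3 - 54x^2 + 63x - 81/2

D f = -9x^3
∇ D f = -27x^2 + 27x - 9
D f = -9x^3
∇ f = -9x^3 + (27/2)x^2 - 9x + 9/4
∇ ∇ f = -27x^2 + 54x - 63/2
(D + ∇^2) f = -9x^3 - 27x^2 + 54x - 63/2
Δ f = -9x^3 - (27/2)x^2 - 9x - 9/4
∇ f = -9x^3 + (27/2)x^2 - 9x + 9/4
(Δ + ∇) f = -18x^3 - 18x
(∇ ∘ D + (D + ∇^2) + (Δ + ∇)) f = -27x^3 - 54x^2 + 63x - 81/2


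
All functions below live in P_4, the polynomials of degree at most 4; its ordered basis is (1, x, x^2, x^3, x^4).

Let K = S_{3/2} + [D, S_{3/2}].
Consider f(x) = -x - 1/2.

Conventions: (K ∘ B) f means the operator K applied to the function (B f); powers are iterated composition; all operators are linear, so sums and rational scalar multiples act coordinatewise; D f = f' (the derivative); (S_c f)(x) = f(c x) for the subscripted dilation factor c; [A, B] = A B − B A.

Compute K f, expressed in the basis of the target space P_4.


S_{3/2} f = -(3/2)x - 1/2
S_{3/2} f = -(3/2)x - 1/2
D S_{3/2} f = -3/2
D f = -1
S_{3/2} D f = -1
[D, S_{3/2}] f = -1/2
(S_{3/2} + [D, S_{3/2}]) f = -(3/2)x - 1

the image equals g(x) = -(3/2)x - 1


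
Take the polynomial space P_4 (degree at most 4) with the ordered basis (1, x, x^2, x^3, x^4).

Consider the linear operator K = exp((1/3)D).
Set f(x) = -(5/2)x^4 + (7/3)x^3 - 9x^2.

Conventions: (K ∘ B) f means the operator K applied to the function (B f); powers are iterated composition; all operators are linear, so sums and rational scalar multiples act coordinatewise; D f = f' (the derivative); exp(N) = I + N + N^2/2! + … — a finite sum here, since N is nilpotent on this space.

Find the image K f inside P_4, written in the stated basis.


order-1 term: -(10/3)x^3 + (7/3)x^2 - 6x
order-2 term: -(5/3)x^2 + (7/9)x - 1
order-3 term: -(10/27)x + 7/81
order-4 term: -5/162
the series for exp((1/3)D) f terminates at order 4
exp((1/3)D) f = -(5/2)x^4 - x^3 - (25/3)x^2 - (151/27)x - 17/18

g(x) = -(5/2)x^4 - x^3 - (25/3)x^2 - (151/27)x - 17/18


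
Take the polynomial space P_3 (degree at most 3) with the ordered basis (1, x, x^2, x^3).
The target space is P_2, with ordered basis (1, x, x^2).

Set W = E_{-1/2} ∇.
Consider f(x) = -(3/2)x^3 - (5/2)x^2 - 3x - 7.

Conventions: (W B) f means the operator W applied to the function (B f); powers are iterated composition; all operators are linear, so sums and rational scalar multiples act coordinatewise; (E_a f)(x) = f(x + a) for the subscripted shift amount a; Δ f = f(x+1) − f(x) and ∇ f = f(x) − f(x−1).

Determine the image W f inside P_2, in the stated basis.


∇ f = -(9/2)x^2 - (1/2)x - 2
E_{-1/2} ∇ f = -(9/2)x^2 + 4x - 23/8

g(x) = -(9/2)x^2 + 4x - 23/8


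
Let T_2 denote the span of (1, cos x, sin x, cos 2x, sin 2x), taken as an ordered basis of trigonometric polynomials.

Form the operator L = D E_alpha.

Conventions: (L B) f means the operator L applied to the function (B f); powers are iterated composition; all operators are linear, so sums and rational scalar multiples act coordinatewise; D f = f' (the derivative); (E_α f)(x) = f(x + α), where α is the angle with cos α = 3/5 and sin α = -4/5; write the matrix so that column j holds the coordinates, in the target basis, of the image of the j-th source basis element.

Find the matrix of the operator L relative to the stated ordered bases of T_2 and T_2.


the matrix is [[0, 0, 0, 0, 0]; [0, 4/5, 3/5, 0, 0]; [0, -3/5, 4/5, 0, 0]; [0, 0, 0, 48/25, -14/25]; [0, 0, 0, 14/25, 48/25]] (rows listed top to bottom)

image of 1: 0
image of cos x: (4/5)cos x - (3/5)sin x
image of sin x: (3/5)cos x + (4/5)sin x
image of cos 2x: (48/25)cos 2x + (14/25)sin 2x
image of sin 2x: -(14/25)cos 2x + (48/25)sin 2x
each image's coordinates form column j of the matrix


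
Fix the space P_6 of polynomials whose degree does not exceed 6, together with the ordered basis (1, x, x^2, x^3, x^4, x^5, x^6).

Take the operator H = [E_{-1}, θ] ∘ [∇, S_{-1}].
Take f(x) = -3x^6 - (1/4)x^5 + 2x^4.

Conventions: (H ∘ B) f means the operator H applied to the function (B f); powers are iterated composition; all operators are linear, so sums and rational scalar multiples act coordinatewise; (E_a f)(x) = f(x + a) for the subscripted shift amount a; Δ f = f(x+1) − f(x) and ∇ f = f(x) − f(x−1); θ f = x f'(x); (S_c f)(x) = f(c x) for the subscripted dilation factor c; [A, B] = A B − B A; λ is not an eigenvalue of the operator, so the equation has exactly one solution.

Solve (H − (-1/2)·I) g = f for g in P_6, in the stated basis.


write g with unknown coordinates in the stated basis and equate coefficients in (H − (-1/2)·I) g = f
solving from the highest basis element down gives g = -6x^6 - (1/2)x^5 - 716x^4 + 2920x^3 - 40248x^2 + 4576x - 300112
check: H g = 360x^4 - 1460x^3 + 20124x^2 - 2288x + 150056
so H g − (-1/2)·g = -3x^6 - (1/4)x^5 + 2x^4 = f ✓

the result is g(x) = -6x^6 - (1/2)x^5 - 716x^4 + 2920x^3 - 40248x^2 + 4576x - 300112


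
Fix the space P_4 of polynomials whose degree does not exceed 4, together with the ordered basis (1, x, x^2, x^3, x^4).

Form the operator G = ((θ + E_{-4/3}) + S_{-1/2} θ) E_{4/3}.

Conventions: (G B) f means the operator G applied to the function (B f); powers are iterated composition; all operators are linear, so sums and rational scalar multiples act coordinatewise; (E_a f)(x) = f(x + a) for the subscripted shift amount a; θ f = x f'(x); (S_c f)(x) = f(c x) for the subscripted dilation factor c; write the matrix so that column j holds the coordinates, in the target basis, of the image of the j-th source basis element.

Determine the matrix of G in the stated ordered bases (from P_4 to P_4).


the matrix is [[1, 0, 0, 0, 0]; [0, 3/2, 4/3, 8/3, 128/27]; [0, 0, 7/2, 10, 80/3]; [0, 0, 0, 29/8, 14]; [0, 0, 0, 0, 21/4]] (rows listed top to bottom)

image of 1: 1
image of x: (3/2)x
image of x^2: (7/2)x^2 + (4/3)x
image of x^3: (29/8)x^3 + 10x^2 + (8/3)x
image of x^4: (21/4)x^4 + 14x^3 + (80/3)x^2 + (128/27)x
each image's coordinates form column j of the matrix


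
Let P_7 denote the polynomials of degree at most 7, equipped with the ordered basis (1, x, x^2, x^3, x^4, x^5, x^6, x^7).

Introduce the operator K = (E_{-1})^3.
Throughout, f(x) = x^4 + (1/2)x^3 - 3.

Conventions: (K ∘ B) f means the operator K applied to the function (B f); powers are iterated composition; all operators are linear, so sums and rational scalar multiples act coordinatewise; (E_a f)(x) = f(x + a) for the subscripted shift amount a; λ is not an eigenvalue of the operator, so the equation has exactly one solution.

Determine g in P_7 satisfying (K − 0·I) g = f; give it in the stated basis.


write g with unknown coordinates in the stated basis and equate coefficients in (K − 0·I) g = f
solving from the highest basis element down gives g = x^4 + (25/2)x^3 + (117/2)x^2 + (243/2)x + 183/2
check: K g = x^4 + (1/2)x^3 - 3
so K g − 0·g = x^4 + (1/2)x^3 - 3 = f ✓

the result is g(x) = x^4 + (25/2)x^3 + (117/2)x^2 + (243/2)x + 183/2


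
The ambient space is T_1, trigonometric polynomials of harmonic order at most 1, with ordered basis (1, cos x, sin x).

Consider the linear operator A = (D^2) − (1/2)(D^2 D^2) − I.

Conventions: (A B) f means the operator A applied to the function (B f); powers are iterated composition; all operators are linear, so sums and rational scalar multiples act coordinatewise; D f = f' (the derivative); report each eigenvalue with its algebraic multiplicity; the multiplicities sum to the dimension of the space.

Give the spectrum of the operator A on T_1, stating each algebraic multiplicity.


image of 1: -1
image of cos x: -(5/2)cos x
image of sin x: -(5/2)sin x
the matrix is diagonal; its diagonal is (-1, -5/2, -5/2)
for a triangular matrix the eigenvalues are the diagonal entries, with algebraic multiplicity their repetition count

λ = -5/2 (multiplicity 2), λ = -1 (multiplicity 1)


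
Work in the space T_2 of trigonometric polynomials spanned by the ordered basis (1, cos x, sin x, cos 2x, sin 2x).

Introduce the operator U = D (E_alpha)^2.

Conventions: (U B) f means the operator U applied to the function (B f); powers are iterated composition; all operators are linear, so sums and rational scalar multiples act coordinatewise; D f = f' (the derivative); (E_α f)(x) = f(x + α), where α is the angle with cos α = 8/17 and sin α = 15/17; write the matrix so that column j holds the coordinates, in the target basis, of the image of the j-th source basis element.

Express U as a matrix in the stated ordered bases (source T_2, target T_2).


the matrix is [[0, 0, 0, 0, 0]; [0, -240/289, -161/289, 0, 0]; [0, 161/289, -240/289, 0, 0]; [0, 0, 0, 154560/83521, -63358/83521]; [0, 0, 0, 63358/83521, 154560/83521]] (rows listed top to bottom)

image of 1: 0
image of cos x: -(240/289)cos x + (161/289)sin x
image of sin x: -(161/289)cos x - (240/289)sin x
image of cos 2x: (154560/83521)cos 2x + (63358/83521)sin 2x
image of sin 2x: -(63358/83521)cos 2x + (154560/83521)sin 2x
each image's coordinates form column j of the matrix


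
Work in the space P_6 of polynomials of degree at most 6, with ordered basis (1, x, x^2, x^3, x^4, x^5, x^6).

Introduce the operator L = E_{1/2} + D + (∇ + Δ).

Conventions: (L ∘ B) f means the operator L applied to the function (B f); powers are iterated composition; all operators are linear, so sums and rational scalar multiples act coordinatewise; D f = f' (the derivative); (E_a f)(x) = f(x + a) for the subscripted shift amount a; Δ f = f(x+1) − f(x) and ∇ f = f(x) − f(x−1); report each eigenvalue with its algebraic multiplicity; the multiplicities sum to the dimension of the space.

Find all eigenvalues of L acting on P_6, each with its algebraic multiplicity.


λ = 1 (multiplicity 7)

image of 1: 1
image of x: x + 7/2
image of x^2: x^2 + 7x + 1/4
image of x^3: x^3 + (21/2)x^2 + (3/4)x + 17/8
image of x^4: x^4 + 14x^3 + (3/2)x^2 + (17/2)x + 1/16
image of x^5: x^5 + (35/2)x^4 + (5/2)x^3 + (85/4)x^2 + (5/16)x + 65/32
image of x^6: x^6 + 21x^5 + (15/4)x^4 + (85/2)x^3 + (15/16)x^2 + (195/16)x + 1/64
the matrix is upper triangular; its diagonal is (1, 1, 1, 1, 1, 1, 1)
for a triangular matrix the eigenvalues are the diagonal entries, with algebraic multiplicity their repetition count


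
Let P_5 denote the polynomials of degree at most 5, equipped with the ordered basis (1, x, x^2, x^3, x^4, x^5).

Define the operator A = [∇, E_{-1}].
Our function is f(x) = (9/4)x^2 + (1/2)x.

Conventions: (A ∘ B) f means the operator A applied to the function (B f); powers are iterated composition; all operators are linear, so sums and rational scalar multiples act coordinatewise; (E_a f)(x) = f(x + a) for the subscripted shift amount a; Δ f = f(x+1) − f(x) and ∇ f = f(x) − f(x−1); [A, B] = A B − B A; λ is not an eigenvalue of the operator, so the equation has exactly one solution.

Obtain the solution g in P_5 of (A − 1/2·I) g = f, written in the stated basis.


write g with unknown coordinates in the stated basis and equate coefficients in (A − 1/2·I) g = f
solving from the highest basis element down gives g = -(9/2)x^2 - x
check: A g = 0
so A g − 1/2·g = (9/4)x^2 + (1/2)x = f ✓

the result is g(x) = -(9/2)x^2 - x


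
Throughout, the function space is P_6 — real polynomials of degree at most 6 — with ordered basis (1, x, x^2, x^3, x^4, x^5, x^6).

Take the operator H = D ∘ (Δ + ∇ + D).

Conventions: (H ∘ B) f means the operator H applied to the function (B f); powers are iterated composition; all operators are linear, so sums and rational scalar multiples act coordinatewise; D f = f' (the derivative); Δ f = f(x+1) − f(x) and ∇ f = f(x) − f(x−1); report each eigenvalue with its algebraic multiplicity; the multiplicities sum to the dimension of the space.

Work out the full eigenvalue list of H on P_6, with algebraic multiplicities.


λ = 0 (multiplicity 7)

image of 1: 0
image of x: 0
image of x^2: 6
image of x^3: 18x
image of x^4: 36x^2 + 8
image of x^5: 60x^3 + 40x
image of x^6: 90x^4 + 120x^2 + 12
the matrix is upper triangular; its diagonal is (0, 0, 0, 0, 0, 0, 0)
for a triangular matrix the eigenvalues are the diagonal entries, with algebraic multiplicity their repetition count


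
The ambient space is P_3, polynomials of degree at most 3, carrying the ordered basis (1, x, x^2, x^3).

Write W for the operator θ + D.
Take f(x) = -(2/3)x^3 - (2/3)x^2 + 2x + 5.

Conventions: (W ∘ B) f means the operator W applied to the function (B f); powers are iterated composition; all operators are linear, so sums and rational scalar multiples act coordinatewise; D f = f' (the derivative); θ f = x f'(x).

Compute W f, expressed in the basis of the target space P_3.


the result is g(x) = -2x^3 - (10/3)x^2 + (2/3)x + 2

θ f = -2x^3 - (4/3)x^2 + 2x
D f = -2x^2 - (4/3)x + 2
(θ + D) f = -2x^3 - (10/3)x^2 + (2/3)x + 2


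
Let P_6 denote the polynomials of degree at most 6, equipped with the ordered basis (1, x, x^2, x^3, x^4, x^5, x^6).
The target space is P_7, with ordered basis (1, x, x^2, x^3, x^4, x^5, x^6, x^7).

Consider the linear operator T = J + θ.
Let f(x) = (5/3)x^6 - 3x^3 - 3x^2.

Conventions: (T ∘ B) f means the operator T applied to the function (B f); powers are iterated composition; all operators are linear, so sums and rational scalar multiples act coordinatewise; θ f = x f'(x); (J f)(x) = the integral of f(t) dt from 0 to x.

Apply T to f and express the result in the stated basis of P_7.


the result is g(x) = (5/21)x^7 + 10x^6 - (3/4)x^4 - 10x^3 - 6x^2

J f = (5/21)x^7 - (3/4)x^4 - x^3
θ f = 10x^6 - 9x^3 - 6x^2
(J + θ) f = (5/21)x^7 + 10x^6 - (3/4)x^4 - 10x^3 - 6x^2


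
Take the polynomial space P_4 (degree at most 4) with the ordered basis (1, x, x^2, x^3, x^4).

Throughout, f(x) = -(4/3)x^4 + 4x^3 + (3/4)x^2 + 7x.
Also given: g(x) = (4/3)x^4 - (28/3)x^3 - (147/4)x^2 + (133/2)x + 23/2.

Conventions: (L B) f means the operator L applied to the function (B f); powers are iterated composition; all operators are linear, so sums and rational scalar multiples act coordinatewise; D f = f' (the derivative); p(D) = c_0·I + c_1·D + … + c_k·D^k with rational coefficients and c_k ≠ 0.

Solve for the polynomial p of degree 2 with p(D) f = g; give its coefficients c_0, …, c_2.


c_0 = -1, c_1 = 1, c_2 = 3

D^0 f = -(4/3)x^4 + 4x^3 + (3/4)x^2 + 7x
D^1 f = -(16/3)x^3 + 12x^2 + (3/2)x + 7
D^2 f = -16x^2 + 24x + 3/2
matching coefficients of g against c_0 f + c_1 Df + … from the top degree down determines the c_i
solution: c_0 = -1, c_1 = 1, c_2 = 3


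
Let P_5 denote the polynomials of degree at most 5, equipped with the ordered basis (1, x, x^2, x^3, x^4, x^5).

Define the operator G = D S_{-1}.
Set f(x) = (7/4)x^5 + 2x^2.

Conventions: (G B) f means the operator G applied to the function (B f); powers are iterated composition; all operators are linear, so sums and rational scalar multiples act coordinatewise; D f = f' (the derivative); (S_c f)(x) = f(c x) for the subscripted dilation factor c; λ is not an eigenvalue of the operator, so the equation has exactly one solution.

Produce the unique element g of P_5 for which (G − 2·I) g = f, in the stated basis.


write g with unknown coordinates in the stated basis and equate coefficients in (G − 2·I) g = f
solving from the highest basis element down gives g = -(7/8)x^5 + (35/16)x^4 + (35/8)x^3 - (121/16)x^2 - (121/16)x + 121/32
check: G g = (35/8)x^4 + (35/4)x^3 - (105/8)x^2 - (121/8)x + 121/16
so G g − 2·g = (7/4)x^5 + 2x^2 = f ✓

g(x) = -(7/8)x^5 + (35/16)x^4 + (35/8)x^3 - (121/16)x^2 - (121/16)x + 121/32


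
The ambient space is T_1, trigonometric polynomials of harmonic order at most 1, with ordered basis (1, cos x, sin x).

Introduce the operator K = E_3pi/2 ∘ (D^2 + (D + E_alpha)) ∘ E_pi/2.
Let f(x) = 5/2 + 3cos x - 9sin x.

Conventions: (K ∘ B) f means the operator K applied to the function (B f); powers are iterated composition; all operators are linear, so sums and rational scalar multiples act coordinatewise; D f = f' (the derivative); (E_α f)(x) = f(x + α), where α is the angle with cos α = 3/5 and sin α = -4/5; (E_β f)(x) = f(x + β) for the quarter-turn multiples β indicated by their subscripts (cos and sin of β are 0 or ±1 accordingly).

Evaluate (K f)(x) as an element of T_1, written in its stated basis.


the image equals g(x) = 5/2 - 3cos x + 3sin x

E_pi/2 f = 5/2 - 9cos x - 3sin x
D E_pi/2 f = -3cos x + 9sin x
D D E_pi/2 f = 9cos x + 3sin x
D E_pi/2 f = -3cos x + 9sin x
E_alpha E_pi/2 f = 5/2 - 3cos x - 9sin x
(D + E_alpha) E_pi/2 f = 5/2 - 6cos x
(D^2 + (D + E_alpha)) E_pi/2 f = 5/2 + 3cos x + 3sin x
E_3pi/2 (D^2 + (D + E_alpha)) E_pi/2 f = 5/2 - 3cos x + 3sin x


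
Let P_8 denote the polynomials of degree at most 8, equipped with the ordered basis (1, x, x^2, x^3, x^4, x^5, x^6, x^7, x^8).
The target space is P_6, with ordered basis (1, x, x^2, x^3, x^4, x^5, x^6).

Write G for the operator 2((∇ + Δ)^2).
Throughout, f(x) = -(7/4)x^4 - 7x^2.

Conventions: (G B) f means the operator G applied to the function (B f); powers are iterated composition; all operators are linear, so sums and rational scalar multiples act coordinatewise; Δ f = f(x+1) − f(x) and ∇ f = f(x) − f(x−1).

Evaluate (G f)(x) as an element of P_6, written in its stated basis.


the image equals g(x) = -168x^2 - 224

∇ f = -7x^3 + (21/2)x^2 - 21x + 35/4
Δ f = -7x^3 - (21/2)x^2 - 21x - 35/4
(∇ + Δ) f = -14x^3 - 42x
∇ (∇ + Δ) f = -42x^2 + 42x - 56
Δ (∇ + Δ) f = -42x^2 - 42x - 56
(∇ + Δ) (∇ + Δ) f = -84x^2 - 112
(2((∇ + Δ)^2)) f = -168x^2 - 224


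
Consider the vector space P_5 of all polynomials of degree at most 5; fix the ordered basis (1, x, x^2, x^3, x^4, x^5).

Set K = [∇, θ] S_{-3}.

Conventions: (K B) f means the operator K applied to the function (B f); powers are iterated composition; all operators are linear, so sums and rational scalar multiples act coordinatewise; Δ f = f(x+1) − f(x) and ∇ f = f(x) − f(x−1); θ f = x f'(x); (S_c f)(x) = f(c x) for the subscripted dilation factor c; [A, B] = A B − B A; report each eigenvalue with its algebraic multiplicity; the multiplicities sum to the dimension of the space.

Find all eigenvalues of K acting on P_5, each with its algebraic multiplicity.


λ = 0 (multiplicity 6)

image of 1: 0
image of x: -3
image of x^2: 18x - 18
image of x^3: -81x^2 + 162x - 81
image of x^4: 324x^3 - 972x^2 + 972x - 324
image of x^5: -1215x^4 + 4860x^3 - 7290x^2 + 4860x - 1215
the matrix is upper triangular; its diagonal is (0, 0, 0, 0, 0, 0)
for a triangular matrix the eigenvalues are the diagonal entries, with algebraic multiplicity their repetition count


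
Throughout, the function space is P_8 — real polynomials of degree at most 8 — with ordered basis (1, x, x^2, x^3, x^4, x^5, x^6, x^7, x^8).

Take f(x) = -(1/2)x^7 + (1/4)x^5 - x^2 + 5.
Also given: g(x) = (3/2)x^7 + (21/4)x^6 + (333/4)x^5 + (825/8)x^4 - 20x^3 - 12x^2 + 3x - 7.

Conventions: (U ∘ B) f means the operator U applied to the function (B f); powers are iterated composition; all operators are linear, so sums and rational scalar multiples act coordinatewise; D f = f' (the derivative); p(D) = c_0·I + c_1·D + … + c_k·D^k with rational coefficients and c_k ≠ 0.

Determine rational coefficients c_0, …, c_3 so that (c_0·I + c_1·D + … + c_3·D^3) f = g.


D^0 f = -(1/2)x^7 + (1/4)x^5 - x^2 + 5
D^1 f = -(7/2)x^6 + (5/4)x^4 - 2x
D^2 f = -21x^5 + 5x^3 - 2
D^3 f = -105x^4 + 15x^2
matching coefficients of g against c_0 f + c_1 Df + … from the top degree down determines the c_i
solution: c_0 = -3, c_1 = -3/2, c_2 = -4, c_3 = -1

p(D) = -3·I − (3/2)·D − 4·D^2 − D^3, i.e. c_0 = -3, c_1 = -3/2, c_2 = -4, c_3 = -1


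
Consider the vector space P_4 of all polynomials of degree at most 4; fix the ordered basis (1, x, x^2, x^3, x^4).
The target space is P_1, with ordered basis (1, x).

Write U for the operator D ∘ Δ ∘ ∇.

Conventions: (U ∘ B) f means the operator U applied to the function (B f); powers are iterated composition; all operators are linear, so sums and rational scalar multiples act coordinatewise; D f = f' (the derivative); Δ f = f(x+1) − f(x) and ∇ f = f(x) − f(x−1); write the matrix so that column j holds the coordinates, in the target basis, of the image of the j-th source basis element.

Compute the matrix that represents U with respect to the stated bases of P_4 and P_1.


the matrix is [[0, 0, 0, 6, 0]; [0, 0, 0, 0, 24]] (rows listed top to bottom)

image of 1: 0
image of x: 0
image of x^2: 0
image of x^3: 6
image of x^4: 24x
each image's coordinates form column j of the matrix


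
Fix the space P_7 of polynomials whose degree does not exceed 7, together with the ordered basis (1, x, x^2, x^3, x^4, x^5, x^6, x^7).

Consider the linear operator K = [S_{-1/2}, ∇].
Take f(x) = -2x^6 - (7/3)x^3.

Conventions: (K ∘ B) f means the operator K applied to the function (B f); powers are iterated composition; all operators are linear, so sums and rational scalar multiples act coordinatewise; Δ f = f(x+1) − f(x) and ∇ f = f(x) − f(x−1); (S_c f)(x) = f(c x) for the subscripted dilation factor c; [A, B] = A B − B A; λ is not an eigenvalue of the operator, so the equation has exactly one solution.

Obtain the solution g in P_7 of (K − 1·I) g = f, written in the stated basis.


write g with unknown coordinates in the stated basis and equate coefficients in (K − 1·I) g = f
solving from the highest basis element down gives g = 2x^6 - (9/16)x^5 - (855/512)x^4 - (15769/6144)x^3 - (157647/16384)x^2 + (255495/32768)x + 492879/32768
check: K g = -(9/16)x^5 - (855/512)x^4 - (10035/2048)x^3 - (157647/16384)x^2 + (255495/32768)x + 492879/32768
so K g − 1·g = -2x^6 - (7/3)x^3 = f ✓

the image equals g(x) = 2x^6 - (9/16)x^5 - (855/512)x^4 - (15769/6144)x^3 - (157647/16384)x^2 + (255495/32768)x + 492879/32768


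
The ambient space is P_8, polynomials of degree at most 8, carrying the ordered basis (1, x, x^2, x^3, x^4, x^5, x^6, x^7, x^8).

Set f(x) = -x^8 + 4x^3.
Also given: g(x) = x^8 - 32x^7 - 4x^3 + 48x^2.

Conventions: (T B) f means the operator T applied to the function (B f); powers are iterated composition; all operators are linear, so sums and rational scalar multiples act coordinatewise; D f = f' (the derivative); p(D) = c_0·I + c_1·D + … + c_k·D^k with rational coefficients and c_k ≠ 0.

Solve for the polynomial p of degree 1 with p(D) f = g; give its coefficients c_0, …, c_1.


D^0 f = -x^8 + 4x^3
D^1 f = -8x^7 + 12x^2
matching coefficients of g against c_0 f + c_1 Df + … from the top degree down determines the c_i
solution: c_0 = -1, c_1 = 4

c_0 = -1, c_1 = 4


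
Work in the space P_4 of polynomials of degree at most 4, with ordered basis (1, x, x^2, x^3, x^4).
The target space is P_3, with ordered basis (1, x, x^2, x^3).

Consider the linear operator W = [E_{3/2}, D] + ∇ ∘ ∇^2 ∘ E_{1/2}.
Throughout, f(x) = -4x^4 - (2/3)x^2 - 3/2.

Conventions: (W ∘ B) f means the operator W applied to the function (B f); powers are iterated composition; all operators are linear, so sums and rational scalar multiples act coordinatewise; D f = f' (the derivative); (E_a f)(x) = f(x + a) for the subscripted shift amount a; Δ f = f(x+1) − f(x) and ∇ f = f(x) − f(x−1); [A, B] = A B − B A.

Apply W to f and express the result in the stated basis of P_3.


D f = -16x^3 - (4/3)x
E_{3/2} D f = -16x^3 - 72x^2 - (328/3)x - 56
E_{3/2} f = -4x^4 - 24x^3 - (164/3)x^2 - 56x - 93/4
D E_{3/2} f = -16x^3 - 72x^2 - (328/3)x - 56
[E_{3/2}, D] f = 0
E_{1/2} f = -4x^4 - 8x^3 - (20/3)x^2 - (8/3)x - 23/12
∇ E_{1/2} f = -16x^3 - (16/3)x
∇ ∇ E_{1/2} f = -48x^2 + 48x - 64/3
∇ ∇^2 E_{1/2} f = -96x + 96
([E_{3/2}, D] + ∇ ∘ ∇^2 ∘ E_{1/2}) f = -96x + 96

g(x) = -96x + 96


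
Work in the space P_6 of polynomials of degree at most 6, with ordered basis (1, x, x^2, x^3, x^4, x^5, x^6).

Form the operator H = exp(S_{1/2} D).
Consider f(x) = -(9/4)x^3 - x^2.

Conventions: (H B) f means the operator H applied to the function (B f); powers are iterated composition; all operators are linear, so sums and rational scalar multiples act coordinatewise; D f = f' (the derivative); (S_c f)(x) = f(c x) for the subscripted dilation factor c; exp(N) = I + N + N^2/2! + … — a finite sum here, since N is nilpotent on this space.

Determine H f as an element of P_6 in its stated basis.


the result is g(x) = -(9/4)x^3 - (43/16)x^2 - (59/32)x - 25/32

order-1 term: -(27/16)x^2 - x
order-2 term: -(27/32)x - 1/2
order-3 term: -9/32
the series for exp(S_{1/2} D) f terminates at order 3
exp(S_{1/2} D) f = -(9/4)x^3 - (43/16)x^2 - (59/32)x - 25/32


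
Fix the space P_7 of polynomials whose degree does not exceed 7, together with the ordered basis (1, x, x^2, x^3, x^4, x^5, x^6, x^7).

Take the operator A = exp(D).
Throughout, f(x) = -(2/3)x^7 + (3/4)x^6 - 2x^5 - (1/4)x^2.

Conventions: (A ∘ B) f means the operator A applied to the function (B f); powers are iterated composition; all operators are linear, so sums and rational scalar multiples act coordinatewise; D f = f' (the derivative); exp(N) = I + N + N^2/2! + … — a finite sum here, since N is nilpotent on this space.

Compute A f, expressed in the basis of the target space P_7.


order-1 term: -(14/3)x^6 + (9/2)x^5 - 10x^4 - (1/2)x
order-2 term: -14x^5 + (45/4)x^4 - 20x^3 - 1/4
order-3 term: -(70/3)x^4 + 15x^3 - 20x^2
order-4 term: -(70/3)x^3 + (45/4)x^2 - 10x
order-5 term: -14x^2 + (9/2)x - 2
order-6 term: -(14/3)x + 3/4
order-7 term: -2/3
the series for exp(D) f terminates at order 7
exp(D) f = -(2/3)x^7 - (47/12)x^6 - (23/2)x^5 - (265/12)x^4 - (85/3)x^3 - 23x^2 - (32/3)x - 13/6

the result is g(x) = -(2/3)x^7 - (47/12)x^6 - (23/2)x^5 - (265/12)x^4 - (85/3)x^3 - 23x^2 - (32/3)x - 13/6


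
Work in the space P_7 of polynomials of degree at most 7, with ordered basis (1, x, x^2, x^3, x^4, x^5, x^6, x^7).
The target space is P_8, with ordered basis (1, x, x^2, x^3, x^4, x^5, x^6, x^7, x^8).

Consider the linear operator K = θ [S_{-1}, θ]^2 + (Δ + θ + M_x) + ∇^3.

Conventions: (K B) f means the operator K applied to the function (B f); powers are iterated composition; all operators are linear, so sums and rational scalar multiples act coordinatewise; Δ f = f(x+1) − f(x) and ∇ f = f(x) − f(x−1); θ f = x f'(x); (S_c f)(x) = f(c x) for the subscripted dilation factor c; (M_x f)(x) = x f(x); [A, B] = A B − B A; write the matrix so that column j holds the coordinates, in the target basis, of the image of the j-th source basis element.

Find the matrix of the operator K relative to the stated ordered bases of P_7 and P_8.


the matrix is [[0, 1, 1, 7, -35, 151, -539, 1807]; [1, 1, 2, 3, 28, -175, 906, -3773]; [0, 1, 2, 3, 6, 70, -525, 3171]; [0, 0, 1, 3, 4, 10, 140, -1225]; [0, 0, 0, 1, 4, 5, 15, 245]; [0, 0, 0, 0, 1, 5, 6, 21]; [0, 0, 0, 0, 0, 1, 6, 7]; [0, 0, 0, 0, 0, 0, 1, 7]; [0, 0, 0, 0, 0, 0, 0, 1]] (rows listed top to bottom)

image of 1: x
image of x: x^2 + x + 1
image of x^2: x^3 + 2x^2 + 2x + 1
image of x^3: x^4 + 3x^3 + 3x^2 + 3x + 7
image of x^4: x^5 + 4x^4 + 4x^3 + 6x^2 + 28x - 35
image of x^5: x^6 + 5x^5 + 5x^4 + 10x^3 + 70x^2 - 175x + 151
image of x^6: x^7 + 6x^6 + 6x^5 + 15x^4 + 140x^3 - 525x^2 + 906x - 539
image of x^7: x^8 + 7x^7 + 7x^6 + 21x^5 + 245x^4 - 1225x^3 + 3171x^2 - 3773x + 1807
each image's coordinates form column j of the matrix


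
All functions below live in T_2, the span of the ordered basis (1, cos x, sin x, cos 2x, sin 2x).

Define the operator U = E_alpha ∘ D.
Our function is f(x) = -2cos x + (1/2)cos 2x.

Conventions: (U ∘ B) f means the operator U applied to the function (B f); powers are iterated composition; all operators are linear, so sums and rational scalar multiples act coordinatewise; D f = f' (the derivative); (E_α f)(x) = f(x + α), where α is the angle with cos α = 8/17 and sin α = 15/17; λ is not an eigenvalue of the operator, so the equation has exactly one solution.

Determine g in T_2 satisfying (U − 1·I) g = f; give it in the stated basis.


the result is g(x) = cos x - (1/4)sin x - (769/4810)cos 2x - (161/2405)sin 2x

write g with unknown coordinates in the stated basis and equate coefficients in (U − 1·I) g = f
solving from the highest basis element down gives g = cos x - (1/4)sin x - (769/4810)cos 2x - (161/2405)sin 2x
check: U g = -cos x - (1/4)sin x + (818/2405)cos 2x - (161/2405)sin 2x
so U g − 1·g = -2cos x + (1/2)cos 2x = f ✓


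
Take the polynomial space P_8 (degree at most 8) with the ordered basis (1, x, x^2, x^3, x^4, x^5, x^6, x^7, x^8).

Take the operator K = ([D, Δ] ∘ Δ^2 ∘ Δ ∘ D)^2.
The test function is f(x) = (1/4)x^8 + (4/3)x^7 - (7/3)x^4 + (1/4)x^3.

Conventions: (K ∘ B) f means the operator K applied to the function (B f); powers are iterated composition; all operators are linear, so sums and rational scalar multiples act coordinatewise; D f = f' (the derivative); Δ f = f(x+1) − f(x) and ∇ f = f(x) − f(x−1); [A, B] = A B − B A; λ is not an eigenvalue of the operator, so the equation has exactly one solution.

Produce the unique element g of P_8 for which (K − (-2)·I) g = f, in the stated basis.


the result is g(x) = (1/8)x^8 + (2/3)x^7 - (7/6)x^4 + (1/8)x^3

write g with unknown coordinates in the stated basis and equate coefficients in (K − (-2)·I) g = f
solving from the highest basis element down gives g = (1/8)x^8 + (2/3)x^7 - (7/6)x^4 + (1/8)x^3
check: K g = 0
so K g − (-2)·g = (1/4)x^8 + (4/3)x^7 - (7/3)x^4 + (1/4)x^3 = f ✓


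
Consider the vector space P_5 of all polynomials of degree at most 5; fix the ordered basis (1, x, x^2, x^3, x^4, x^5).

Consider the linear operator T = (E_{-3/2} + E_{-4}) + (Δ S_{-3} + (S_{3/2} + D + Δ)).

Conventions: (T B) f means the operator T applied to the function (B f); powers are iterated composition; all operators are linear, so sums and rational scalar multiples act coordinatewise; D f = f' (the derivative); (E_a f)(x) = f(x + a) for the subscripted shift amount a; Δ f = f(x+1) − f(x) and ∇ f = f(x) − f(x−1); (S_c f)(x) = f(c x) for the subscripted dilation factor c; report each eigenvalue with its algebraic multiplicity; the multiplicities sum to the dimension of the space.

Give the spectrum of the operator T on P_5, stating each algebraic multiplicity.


image of 1: 3
image of x: (7/2)x - 13/2
image of x^2: (17/4)x^2 + 11x + 113/4
image of x^3: (43/8)x^3 - (183/2)x^2 - (93/4)x - 747/8
image of x^4: (113/16)x^4 + 310x^3 + (1203/2)x^2 + (117/2)x + 5489/16
image of x^5: (307/32)x^5 - (2465/2)x^4 - (4475/2)x^3 - (12375/4)x^2 + (1525/16)x - 40755/32
the matrix is upper triangular; its diagonal is (3, 7/2, 17/4, 43/8, 113/16, 307/32)
for a triangular matrix the eigenvalues are the diagonal entries, with algebraic multiplicity their repetition count

λ = 3 (multiplicity 1), λ = 7/2 (multiplicity 1), λ = 17/4 (multiplicity 1), λ = 43/8 (multiplicity 1), λ = 113/16 (multiplicity 1), λ = 307/32 (multiplicity 1)


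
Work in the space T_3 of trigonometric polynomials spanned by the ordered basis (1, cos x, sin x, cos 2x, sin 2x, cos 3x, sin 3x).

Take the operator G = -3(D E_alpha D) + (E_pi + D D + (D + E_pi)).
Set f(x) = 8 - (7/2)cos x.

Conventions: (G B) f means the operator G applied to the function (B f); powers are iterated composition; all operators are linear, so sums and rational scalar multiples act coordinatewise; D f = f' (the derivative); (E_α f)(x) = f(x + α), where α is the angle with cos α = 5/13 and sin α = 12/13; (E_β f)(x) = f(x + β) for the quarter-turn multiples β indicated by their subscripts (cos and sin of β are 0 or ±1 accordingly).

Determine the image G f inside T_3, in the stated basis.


the image equals g(x) = 16 + (84/13)cos x + (343/26)sin x

D f = (7/2)sin x
E_alpha D f = (42/13)cos x + (35/26)sin x
D E_alpha D f = (35/26)cos x - (42/13)sin x
(-3(D E_alpha D)) f = -(105/26)cos x + (126/13)sin x
E_pi f = 8 + (7/2)cos x
D f = (7/2)sin x
D D f = (7/2)cos x
D f = (7/2)sin x
E_pi f = 8 + (7/2)cos x
(D + E_pi) f = 8 + (7/2)cos x + (7/2)sin x
(E_pi + D D + (D + E_pi)) f = 16 + (21/2)cos x + (7/2)sin x
(-3(D E_alpha D) + (E_pi + D D + (D + E_pi))) f = 16 + (84/13)cos x + (343/26)sin x


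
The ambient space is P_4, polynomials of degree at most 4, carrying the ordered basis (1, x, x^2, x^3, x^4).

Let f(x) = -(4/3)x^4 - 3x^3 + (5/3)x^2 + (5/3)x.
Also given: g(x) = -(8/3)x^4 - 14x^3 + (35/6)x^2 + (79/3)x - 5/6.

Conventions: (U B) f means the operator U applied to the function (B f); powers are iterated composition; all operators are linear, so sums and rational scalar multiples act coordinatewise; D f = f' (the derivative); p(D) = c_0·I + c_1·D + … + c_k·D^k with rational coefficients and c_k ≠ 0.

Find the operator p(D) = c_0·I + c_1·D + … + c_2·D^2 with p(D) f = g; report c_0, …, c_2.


D^0 f = -(4/3)x^4 - 3x^3 + (5/3)x^2 + (5/3)x
D^1 f = -(16/3)x^3 - 9x^2 + (10/3)x + 5/3
D^2 f = -16x^2 - 18x + 10/3
matching coefficients of g against c_0 f + c_1 Df + … from the top degree down determines the c_i
solution: c_0 = 2, c_1 = 3/2, c_2 = -1

p(D) = 2·I + (3/2)·D − D^2, i.e. c_0 = 2, c_1 = 3/2, c_2 = -1


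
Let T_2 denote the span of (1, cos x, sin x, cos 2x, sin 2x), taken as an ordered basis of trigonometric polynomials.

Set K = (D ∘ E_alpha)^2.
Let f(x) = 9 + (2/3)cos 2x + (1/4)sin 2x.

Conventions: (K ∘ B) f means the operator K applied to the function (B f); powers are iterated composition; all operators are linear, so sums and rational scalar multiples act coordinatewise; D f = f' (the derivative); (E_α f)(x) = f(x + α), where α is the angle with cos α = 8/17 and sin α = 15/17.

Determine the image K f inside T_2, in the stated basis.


E_alpha f = 9 - (142/867)cos 2x - (801/1156)sin 2x
D E_alpha f = -(801/578)cos 2x + (284/867)sin 2x
E_alpha (D ∘ E_alpha) f = (174401/167042)cos 2x + (242636/250563)sin 2x
D E_alpha (D ∘ E_alpha) f = (485272/250563)cos 2x - (174401/83521)sin 2x

the result is g(x) = (485272/250563)cos 2x - (174401/83521)sin 2x


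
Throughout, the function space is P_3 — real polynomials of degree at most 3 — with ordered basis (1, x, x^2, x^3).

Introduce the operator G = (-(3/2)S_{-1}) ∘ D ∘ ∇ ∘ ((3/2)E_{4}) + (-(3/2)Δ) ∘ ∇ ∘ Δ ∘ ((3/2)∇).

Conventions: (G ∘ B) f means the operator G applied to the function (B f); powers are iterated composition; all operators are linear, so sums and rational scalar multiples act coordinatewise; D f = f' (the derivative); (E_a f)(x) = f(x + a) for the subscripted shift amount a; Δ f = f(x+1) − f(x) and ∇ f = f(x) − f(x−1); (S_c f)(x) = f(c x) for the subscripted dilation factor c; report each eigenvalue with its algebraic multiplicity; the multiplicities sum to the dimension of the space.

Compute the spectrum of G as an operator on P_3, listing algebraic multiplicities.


image of 1: 0
image of x: 0
image of x^2: -9/2
image of x^3: (27/2)x - 189/4
the matrix is upper triangular; its diagonal is (0, 0, 0, 0)
for a triangular matrix the eigenvalues are the diagonal entries, with algebraic multiplicity their repetition count

λ = 0 (multiplicity 4)


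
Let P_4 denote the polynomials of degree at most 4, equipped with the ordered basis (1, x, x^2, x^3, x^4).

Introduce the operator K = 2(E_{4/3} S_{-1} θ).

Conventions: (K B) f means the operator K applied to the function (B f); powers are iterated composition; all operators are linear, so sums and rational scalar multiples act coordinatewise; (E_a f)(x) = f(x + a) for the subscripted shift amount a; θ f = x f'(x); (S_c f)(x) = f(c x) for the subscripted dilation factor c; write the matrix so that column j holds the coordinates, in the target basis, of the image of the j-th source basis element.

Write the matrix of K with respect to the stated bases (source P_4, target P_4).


image of 1: 0
image of x: -2x - 8/3
image of x^2: 4x^2 + (32/3)x + 64/9
image of x^3: -6x^3 - 24x^2 - 32x - 128/9
image of x^4: 8x^4 + (128/3)x^3 + (256/3)x^2 + (2048/27)x + 2048/81
each image's coordinates form column j of the matrix

the matrix is [[0, -8/3, 64/9, -128/9, 2048/81]; [0, -2, 32/3, -32, 2048/27]; [0, 0, 4, -24, 256/3]; [0, 0, 0, -6, 128/3]; [0, 0, 0, 0, 8]] (rows listed top to bottom)
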